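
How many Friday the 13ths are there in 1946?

The 13th falls on a Friday when the month's 13th has weekday Fri.
Jan 13 is Sun; Feb 13 is Wed; Mar 13 is Wed; Apr 13 is Sat; May 13 is Mon; Jun 13 is Thu; Jul 13 is Sat; Aug 13 is Tue; Sep 13 is Fri ✓; Oct 13 is Sun; Nov 13 is Wed; Dec 13 is Fri ✓.
Friday the 13ths: Sep, Dec.

2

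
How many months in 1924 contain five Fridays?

A month has five Fridays exactly when Friday falls within its first (length − 28) days.
Jan: 31 days, starts Tue → 5 of Tue, Wed, Thu
Feb: 29 days, starts Fri → 5 of Fri ✓
Mar: 31 days, starts Sat → 5 of Sat, Sun, Mon
Apr: 30 days, starts Tue → 5 of Tue, Wed
May: 31 days, starts Thu → 5 of Thu, Fri, Sat ✓
Jun: 30 days, starts Sun → 5 of Sun, Mon
Jul: 31 days, starts Tue → 5 of Tue, Wed, Thu
Aug: 31 days, starts Fri → 5 of Fri, Sat, Sun ✓
Sep: 30 days, starts Mon → 5 of Mon, Tue
Oct: 31 days, starts Wed → 5 of Wed, Thu, Fri ✓
Nov: 30 days, starts Sat → 5 of Sat, Sun
Dec: 31 days, starts Mon → 5 of Mon, Tue, Wed
Months with five Fridays: Feb, May, Aug, Oct.

4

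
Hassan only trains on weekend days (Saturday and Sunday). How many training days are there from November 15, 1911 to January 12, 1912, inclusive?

16

November 15, 1911 is a Wednesday.
From November 15, 1911 to January 12, 1912 is 59 days inclusive.
59 = 7 × 8 + 3, so there are 8 full weeks plus 3 extra days.
Each full week contributes 2 weekend days (Sat, Sun): 8 × 2 = 16.
The 3 extra days are Wednesday, Thursday, Friday — none qualify.
Total: 16 + 0 = 16.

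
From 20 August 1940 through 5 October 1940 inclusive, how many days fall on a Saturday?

20 August 1940 is a Tuesday.
The range spans 47 days (inclusive of both endpoints).
47 = 7 × 6 + 5, so there are 6 full weeks plus 5 extra days.
Each full week contributes one Saturday: 6 so far.
The 5 extra days are Tue, Wed, Thu, Fri, Sat — 1 of them qualifies.
Total: 6 + 1 = 7.

7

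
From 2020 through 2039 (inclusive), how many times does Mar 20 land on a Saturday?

Day of week of March 20 in each year:
2020: Fri, 2021: Sat ✓, 2022: Sun, 2023: Mon, 2024: Wed, 2025: Thu, 2026: Fri, 2027: Sat ✓, 2028: Mon, 2029: Tue, 2030: Wed, 2031: Thu, 2032: Sat ✓, 2033: Sun, 2034: Mon, 2035: Tue, 2036: Thu, 2037: Fri, 2038: Sat ✓, 2039: Sun
Saturdays: 2021, 2027, 2032, 2038.

4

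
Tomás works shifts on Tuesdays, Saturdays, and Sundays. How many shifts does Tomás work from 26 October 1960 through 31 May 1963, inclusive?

405

26 October 1960 is a Wednesday.
That's 948 days from start to end, counting both.
948 = 7 × 135 + 3, so there are 135 full weeks plus 3 extra days.
Each full week contributes 3 days from the set (Tue, Sat, Sun): 135 × 3 = 405.
The 3 extra days are Wednesday, Thursday, Friday — none qualify.
Total: 405 + 0 = 405.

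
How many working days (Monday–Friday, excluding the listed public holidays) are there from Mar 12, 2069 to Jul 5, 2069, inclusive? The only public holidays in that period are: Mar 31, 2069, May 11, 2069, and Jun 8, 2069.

84

Mar 12, 2069 is a Tuesday.
That's 116 days from start to end, counting both.
116 = 7 × 16 + 4, so there are 16 full weeks plus 4 extra days.
Each full week contributes 5 weekdays (Mon–Fri): 16 × 5 = 80.
The 4 extra days are Tue, Wed, Thu, Fri — 4 of them qualify.
Total: 80 + 4 = 84.
Holidays: Mar 31, 2069 (Sun); May 11, 2069 (Sat); Jun 8, 2069 (Sat).
None of the 3 holidays fall on a weekday, so nothing to subtract.
Business days: 84 − 0 = 84.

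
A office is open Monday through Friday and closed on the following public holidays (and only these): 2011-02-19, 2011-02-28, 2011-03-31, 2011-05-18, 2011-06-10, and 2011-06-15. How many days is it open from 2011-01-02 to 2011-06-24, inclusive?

120 working days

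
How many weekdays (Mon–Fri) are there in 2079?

260 weekdays

2079-01-01 is a Sunday.
The range spans 365 days (inclusive of both endpoints).
365 = 7 × 52 + 1, so there are 52 full weeks plus 1 extra day.
Each full week contributes 5 weekdays (Mon–Fri): 52 × 5 = 260.
The 1 extra day is Sun — none qualify.
Total: 260 + 0 = 260.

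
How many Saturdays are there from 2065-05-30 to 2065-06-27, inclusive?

5 Saturdays

2065-05-30 is a Saturday.
The range spans 29 days (inclusive of both endpoints).
29 = 7 × 4 + 1, so there are 4 full weeks plus 1 extra day.
Each full week contributes one Saturday: 4 so far.
The 1 extra day is Saturday — 1 of them qualifies.
Total: 4 + 1 = 5.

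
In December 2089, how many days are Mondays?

4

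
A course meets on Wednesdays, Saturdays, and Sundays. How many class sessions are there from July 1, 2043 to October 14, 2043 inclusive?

46

July 1, 2043 is a Wednesday.
The range spans 106 days (inclusive of both endpoints).
106 = 7 × 15 + 1, so there are 15 full weeks plus 1 extra day.
Each full week contributes 3 days from the set (Wed, Sat, Sun): 15 × 3 = 45.
The 1 extra day is Wednesday — 1 of them qualifies.
Total: 45 + 1 = 46.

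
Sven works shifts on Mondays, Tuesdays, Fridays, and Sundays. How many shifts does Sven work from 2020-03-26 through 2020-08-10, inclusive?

79

2020-03-26 is a Thursday.
From 2020-03-26 to 2020-08-10 is 138 days inclusive.
138 = 7 × 19 + 5, so there are 19 full weeks plus 5 extra days.
Each full week contributes 4 days from the set (Mon, Tue, Fri, Sun): 19 × 4 = 76.
The 5 extra days are Thursday, Friday, Saturday, Sunday, Monday — 3 of them qualify.
Total: 76 + 3 = 79.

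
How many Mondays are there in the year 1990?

1990-01-01 is a Monday.
The range spans 365 days (inclusive of both endpoints).
365 = 7 × 52 + 1, so there are 52 full weeks plus 1 extra day.
Each full week contributes one Monday: 52 so far.
The 1 extra day is Mon — 1 of them qualifies.
Total: 52 + 1 = 53.

53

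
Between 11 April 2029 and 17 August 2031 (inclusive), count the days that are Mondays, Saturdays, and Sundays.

11 April 2029 is a Wednesday.
That's 859 days from start to end, counting both.
859 = 7 × 122 + 5, so there are 122 full weeks plus 5 extra days.
Each full week contributes 3 days from the set (Mon, Sat, Sun): 122 × 3 = 366.
The 5 extra days are Wed, Thu, Fri, Sat, Sun — 2 of them qualify.
Total: 366 + 2 = 368.

368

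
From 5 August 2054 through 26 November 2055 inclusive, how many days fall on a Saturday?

68

5 August 2054 is a Wednesday.
The range spans 479 days (inclusive of both endpoints).
479 = 7 × 68 + 3, so there are 68 full weeks plus 3 extra days.
Each full week contributes one Saturday: 68 so far.
The 3 extra days are Wed, Thu, Fri — none qualify.
Total: 68 + 0 = 68.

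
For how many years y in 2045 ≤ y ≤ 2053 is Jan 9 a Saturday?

1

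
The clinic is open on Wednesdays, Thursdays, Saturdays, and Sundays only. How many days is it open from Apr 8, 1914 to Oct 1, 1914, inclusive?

Apr 8, 1914 is a Wednesday.
The range spans 177 days (inclusive of both endpoints).
177 = 7 × 25 + 2, so there are 25 full weeks plus 2 extra days.
Each full week contributes 4 days from the set (Wed, Thu, Sat, Sun): 25 × 4 = 100.
The 2 extra days are Wednesday, Thursday — 2 of them qualify.
Total: 100 + 2 = 102.

102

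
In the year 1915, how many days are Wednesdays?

52

Jan 1, 1915 is a Friday.
That's 365 days from start to end, counting both.
365 = 7 × 52 + 1, so there are 52 full weeks plus 1 extra day.
Each full week contributes one Wednesday: 52 so far.
The 1 extra day is Fri — none qualify.
Total: 52 + 0 = 52.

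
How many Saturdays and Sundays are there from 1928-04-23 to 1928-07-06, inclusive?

20

1928-04-23 is a Monday.
From 1928-04-23 to 1928-07-06 is 75 days inclusive.
75 = 7 × 10 + 5, so there are 10 full weeks plus 5 extra days.
Each full week contributes 2 weekend days (Sat, Sun): 10 × 2 = 20.
The 5 extra days are Monday, Tuesday, Wednesday, Thursday, Friday — none qualify.
Total: 20 + 0 = 20.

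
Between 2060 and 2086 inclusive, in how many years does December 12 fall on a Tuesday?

4

Day of week of December 12 in each year:
2060: Sun, 2061: Mon, 2062: Tue ✓, 2063: Wed, 2064: Fri, 2065: Sat, 2066: Sun, 2067: Mon, 2068: Wed, 2069: Thu, 2070: Fri, 2071: Sat, 2072: Mon, 2073: Tue ✓, 2074: Wed, 2075: Thu, 2076: Sat, 2077: Sun, 2078: Mon, 2079: Tue ✓, 2080: Thu, 2081: Fri, 2082: Sat, 2083: Sun, 2084: Tue ✓, 2085: Wed, 2086: Thu
Tuesdays: 2062, 2073, 2079, 2084.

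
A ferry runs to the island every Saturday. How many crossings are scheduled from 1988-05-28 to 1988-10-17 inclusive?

21

1988-05-28 is a Saturday.
The range spans 143 days (inclusive of both endpoints).
143 = 7 × 20 + 3, so there are 20 full weeks plus 3 extra days.
Each full week contributes one Saturday: 20 so far.
The 3 extra days are Saturday, Sunday, Monday — 1 of them qualifies.
Total: 20 + 1 = 21.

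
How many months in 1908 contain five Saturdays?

4

A month has five Saturdays exactly when Saturday falls within its first (length − 28) days.
Jan: 31 days, starts Wed → 5 of Wed, Thu, Fri
Feb: 29 days, starts Sat → 5 of Sat ✓
Mar: 31 days, starts Sun → 5 of Sun, Mon, Tue
Apr: 30 days, starts Wed → 5 of Wed, Thu
May: 31 days, starts Fri → 5 of Fri, Sat, Sun ✓
Jun: 30 days, starts Mon → 5 of Mon, Tue
Jul: 31 days, starts Wed → 5 of Wed, Thu, Fri
Aug: 31 days, starts Sat → 5 of Sat, Sun, Mon ✓
Sep: 30 days, starts Tue → 5 of Tue, Wed
Oct: 31 days, starts Thu → 5 of Thu, Fri, Sat ✓
Nov: 30 days, starts Sun → 5 of Sun, Mon
Dec: 31 days, starts Tue → 5 of Tue, Wed, Thu
Months with five Saturdays: Feb, May, Aug, Oct.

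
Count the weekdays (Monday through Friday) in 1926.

1 January 1926 is a Friday.
From 1 January 1926 to 31 December 1926 is 365 days inclusive.
365 = 7 × 52 + 1, so there are 52 full weeks plus 1 extra day.
Each full week contributes 5 weekdays (Mon–Fri): 52 × 5 = 260.
The 1 extra day is Friday — 1 of them qualifies.
Total: 260 + 1 = 261.

261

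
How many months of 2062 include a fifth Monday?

4

A month has five Mondays exactly when Monday falls within its first (length − 28) days.
Jan: 31 days, starts Sun → 5 of Sun, Mon, Tue ✓
Feb: 28 days, starts Wed → 5 of (none)
Mar: 31 days, starts Wed → 5 of Wed, Thu, Fri
Apr: 30 days, starts Sat → 5 of Sat, Sun
May: 31 days, starts Mon → 5 of Mon, Tue, Wed ✓
Jun: 30 days, starts Thu → 5 of Thu, Fri
Jul: 31 days, starts Sat → 5 of Sat, Sun, Mon ✓
Aug: 31 days, starts Tue → 5 of Tue, Wed, Thu
Sep: 30 days, starts Fri → 5 of Fri, Sat
Oct: 31 days, starts Sun → 5 of Sun, Mon, Tue ✓
Nov: 30 days, starts Wed → 5 of Wed, Thu
Dec: 31 days, starts Fri → 5 of Fri, Sat, Sun
Months with five Mondays: Jan, May, Jul, Oct.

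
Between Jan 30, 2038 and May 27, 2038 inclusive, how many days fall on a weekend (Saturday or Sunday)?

Jan 30, 2038 is a Saturday.
That's 118 days from start to end, counting both.
118 = 7 × 16 + 6, so there are 16 full weeks plus 6 extra days.
Each full week contributes 2 weekend days (Sat, Sun): 16 × 2 = 32.
The 6 extra days are Saturday, Sunday, Monday, Tuesday, Wednesday, Thursday — 2 of them qualify.
Total: 32 + 2 = 34.

34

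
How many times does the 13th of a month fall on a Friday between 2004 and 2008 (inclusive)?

8

Friday-the-13ths by year:
2004: Feb, Aug
2005: May
2006: Jan, Oct
2007: Apr, Jul
2008: Jun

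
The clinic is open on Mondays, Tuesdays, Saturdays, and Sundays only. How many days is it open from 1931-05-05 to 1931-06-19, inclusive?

1931-05-05 is a Tuesday.
The range spans 46 days (inclusive of both endpoints).
46 = 7 × 6 + 4, so there are 6 full weeks plus 4 extra days.
Each full week contributes 4 days from the set (Mon, Tue, Sat, Sun): 6 × 4 = 24.
The 4 extra days are Tuesday, Wednesday, Thursday, Friday — 1 of them qualifies.
Total: 24 + 1 = 25.

25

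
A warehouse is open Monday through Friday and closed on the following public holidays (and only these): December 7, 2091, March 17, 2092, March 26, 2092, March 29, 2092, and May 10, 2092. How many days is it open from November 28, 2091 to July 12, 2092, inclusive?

November 28, 2091 is a Wednesday.
From November 28, 2091 to July 12, 2092 is 228 days inclusive.
228 = 7 × 32 + 4, so there are 32 full weeks plus 4 extra days.
Each full week contributes 5 weekdays (Mon–Fri): 32 × 5 = 160.
The 4 extra days are Wed, Thu, Fri, Sat — 3 of them qualify.
Total: 160 + 3 = 163.
Holidays: December 7, 2091 (Fri); March 17, 2092 (Mon); March 26, 2092 (Wed); March 29, 2092 (Sat); May 10, 2092 (Sat).
3 of the 5 holidays fall on weekdays; the rest are weekends and were already excluded.
Business days: 163 − 3 = 160.

160 working days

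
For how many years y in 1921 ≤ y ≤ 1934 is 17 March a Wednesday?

1

Day of week of March 17 in each year:
1921: Thu, 1922: Fri, 1923: Sat, 1924: Mon, 1925: Tue, 1926: Wed ✓, 1927: Thu, 1928: Sat, 1929: Sun, 1930: Mon, 1931: Tue, 1932: Thu, 1933: Fri, 1934: Sat
Wednesdays: 1926.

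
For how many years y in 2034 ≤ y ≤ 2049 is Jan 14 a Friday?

1

Day of week of January 14 in each year:
2034: Sat, 2035: Sun, 2036: Mon, 2037: Wed, 2038: Thu, 2039: Fri ✓, 2040: Sat, 2041: Mon, 2042: Tue, 2043: Wed, 2044: Thu, 2045: Sat, 2046: Sun, 2047: Mon, 2048: Tue, 2049: Thu
Fridays: 2039.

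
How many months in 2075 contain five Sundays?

4

A month has five Sundays exactly when Sunday falls within its first (length − 28) days.
Jan: 31 days, starts Tue → 5 of Tue, Wed, Thu
Feb: 28 days, starts Fri → 5 of (none)
Mar: 31 days, starts Fri → 5 of Fri, Sat, Sun ✓
Apr: 30 days, starts Mon → 5 of Mon, Tue
May: 31 days, starts Wed → 5 of Wed, Thu, Fri
Jun: 30 days, starts Sat → 5 of Sat, Sun ✓
Jul: 31 days, starts Mon → 5 of Mon, Tue, Wed
Aug: 31 days, starts Thu → 5 of Thu, Fri, Sat
Sep: 30 days, starts Sun → 5 of Sun, Mon ✓
Oct: 31 days, starts Tue → 5 of Tue, Wed, Thu
Nov: 30 days, starts Fri → 5 of Fri, Sat
Dec: 31 days, starts Sun → 5 of Sun, Mon, Tue ✓
Months with five Sundays: Mar, Jun, Sep, Dec.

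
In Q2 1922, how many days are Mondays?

13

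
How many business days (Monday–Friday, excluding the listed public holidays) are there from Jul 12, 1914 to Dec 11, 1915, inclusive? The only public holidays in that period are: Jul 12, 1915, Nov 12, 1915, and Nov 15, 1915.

367

Jul 12, 1914 is a Sunday.
That's 518 days from start to end, counting both.
518 = 7 × 74, so the span is exactly 74 full weeks.
Each full week contributes 5 weekdays (Mon–Fri): 74 × 5 = 370.
Total: 370.
Holidays: Jul 12, 1915 (Mon); Nov 12, 1915 (Fri); Nov 15, 1915 (Mon).
All 3 holidays fall on weekdays, so subtract 3.
Business days: 370 − 3 = 367.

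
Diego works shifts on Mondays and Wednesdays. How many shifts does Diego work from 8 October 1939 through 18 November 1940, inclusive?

8 October 1939 is a Sunday.
The range spans 408 days (inclusive of both endpoints).
408 = 7 × 58 + 2, so there are 58 full weeks plus 2 extra days.
Each full week contributes 2 days from the set (Mon, Wed): 58 × 2 = 116.
The 2 extra days are Sunday, Monday — 1 of them qualifies.
Total: 116 + 1 = 117.

117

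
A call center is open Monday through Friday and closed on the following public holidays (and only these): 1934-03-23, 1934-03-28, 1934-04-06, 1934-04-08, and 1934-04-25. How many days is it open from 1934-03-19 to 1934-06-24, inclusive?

66

1934-03-19 is a Monday.
From 1934-03-19 to 1934-06-24 is 98 days inclusive.
98 = 7 × 14, so the span is exactly 14 full weeks.
Each full week contributes 5 weekdays (Mon–Fri): 14 × 5 = 70.
Total: 70.
Holidays: 1934-03-23 (Fri); 1934-03-28 (Wed); 1934-04-06 (Fri); 1934-04-08 (Sun); 1934-04-25 (Wed).
4 of the 5 holidays fall on weekdays; the rest are weekends and were already excluded.
Business days: 70 − 4 = 66.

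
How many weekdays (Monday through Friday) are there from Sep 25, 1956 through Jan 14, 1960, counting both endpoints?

863

Sep 25, 1956 is a Tuesday.
That's 1207 days from start to end, counting both.
1207 = 7 × 172 + 3, so there are 172 full weeks plus 3 extra days.
Each full week contributes 5 weekdays (Mon–Fri): 172 × 5 = 860.
The 3 extra days are Tue, Wed, Thu — 3 of them qualify.
Total: 860 + 3 = 863.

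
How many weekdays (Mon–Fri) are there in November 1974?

1974-11-01 is a Friday.
The range spans 30 days (inclusive of both endpoints).
30 = 7 × 4 + 2, so there are 4 full weeks plus 2 extra days.
Each full week contributes 5 weekdays (Mon–Fri): 4 × 5 = 20.
The 2 extra days are Friday, Saturday — 1 of them qualifies.
Total: 20 + 1 = 21.

21 weekdays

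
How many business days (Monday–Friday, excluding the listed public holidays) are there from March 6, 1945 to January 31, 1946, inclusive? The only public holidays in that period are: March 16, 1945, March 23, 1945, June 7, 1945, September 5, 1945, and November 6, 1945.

March 6, 1945 is a Tuesday.
The range spans 332 days (inclusive of both endpoints).
332 = 7 × 47 + 3, so there are 47 full weeks plus 3 extra days.
Each full week contributes 5 weekdays (Mon–Fri): 47 × 5 = 235.
The 3 extra days are Tuesday, Wednesday, Thursday — 3 of them qualify.
Total: 235 + 3 = 238.
Holidays: March 16, 1945 (Fri); March 23, 1945 (Fri); June 7, 1945 (Thu); September 5, 1945 (Wed); November 6, 1945 (Tue).
All 5 holidays fall on weekdays, so subtract 5.
Business days: 238 − 5 = 233.

233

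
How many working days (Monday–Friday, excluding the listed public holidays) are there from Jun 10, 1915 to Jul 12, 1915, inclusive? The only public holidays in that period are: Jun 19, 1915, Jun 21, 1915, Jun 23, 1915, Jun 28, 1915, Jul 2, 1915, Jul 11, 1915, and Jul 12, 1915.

18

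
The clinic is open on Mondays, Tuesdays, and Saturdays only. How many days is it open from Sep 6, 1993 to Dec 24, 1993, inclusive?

47

Sep 6, 1993 is a Monday.
From Sep 6, 1993 to Dec 24, 1993 is 110 days inclusive.
110 = 7 × 15 + 5, so there are 15 full weeks plus 5 extra days.
Each full week contributes 3 days from the set (Mon, Tue, Sat): 15 × 3 = 45.
The 5 extra days are Monday, Tuesday, Wednesday, Thursday, Friday — 2 of them qualify.
Total: 45 + 2 = 47.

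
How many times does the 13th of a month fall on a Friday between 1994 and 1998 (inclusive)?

9

Friday-the-13ths by year:
1994: May
1995: Jan, Oct
1996: Sep, Dec
1997: Jun
1998: Feb, Mar, Nov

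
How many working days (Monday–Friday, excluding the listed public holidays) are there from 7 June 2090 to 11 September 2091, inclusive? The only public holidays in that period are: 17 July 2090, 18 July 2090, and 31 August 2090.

7 June 2090 is a Wednesday.
From 7 June 2090 to 11 September 2091 is 462 days inclusive.
462 = 7 × 66, so the span is exactly 66 full weeks.
Each full week contributes 5 weekdays (Mon–Fri): 66 × 5 = 330.
Total: 330.
Holidays: 17 July 2090 (Mon); 18 July 2090 (Tue); 31 August 2090 (Thu).
All 3 holidays fall on weekdays, so subtract 3.
Business days: 330 − 3 = 327.

327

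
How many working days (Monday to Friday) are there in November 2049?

22

November 1, 2049 is a Monday.
The range spans 30 days (inclusive of both endpoints).
30 = 7 × 4 + 2, so there are 4 full weeks plus 2 extra days.
Each full week contributes 5 weekdays (Mon–Fri): 4 × 5 = 20.
The 2 extra days are Monday, Tuesday — 2 of them qualify.
Total: 20 + 2 = 22.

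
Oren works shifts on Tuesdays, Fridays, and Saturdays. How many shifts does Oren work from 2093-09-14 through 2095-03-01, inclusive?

229

2093-09-14 is a Monday.
That's 534 days from start to end, counting both.
534 = 7 × 76 + 2, so there are 76 full weeks plus 2 extra days.
Each full week contributes 3 days from the set (Tue, Fri, Sat): 76 × 3 = 228.
The 2 extra days are Monday, Tuesday — 1 of them qualifies.
Total: 228 + 1 = 229.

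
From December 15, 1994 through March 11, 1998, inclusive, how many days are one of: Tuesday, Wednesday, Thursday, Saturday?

676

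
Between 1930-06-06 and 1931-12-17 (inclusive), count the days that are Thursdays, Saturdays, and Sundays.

1930-06-06 is a Friday.
From 1930-06-06 to 1931-12-17 is 560 days inclusive.
560 = 7 × 80, so the span is exactly 80 full weeks.
Each full week contributes 3 days from the set (Thu, Sat, Sun): 80 × 3 = 240.
Total: 240.

240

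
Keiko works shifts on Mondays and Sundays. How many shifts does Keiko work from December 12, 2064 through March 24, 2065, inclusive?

December 12, 2064 is a Friday.
From December 12, 2064 to March 24, 2065 is 103 days inclusive.
103 = 7 × 14 + 5, so there are 14 full weeks plus 5 extra days.
Each full week contributes 2 days from the set (Mon, Sun): 14 × 2 = 28.
The 5 extra days are Fri, Sat, Sun, Mon, Tue — 2 of them qualify.
Total: 28 + 2 = 30.

30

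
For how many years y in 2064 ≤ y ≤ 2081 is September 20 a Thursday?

2

Day of week of September 20 in each year:
2064: Sat, 2065: Sun, 2066: Mon, 2067: Tue, 2068: Thu ✓, 2069: Fri, 2070: Sat, 2071: Sun, 2072: Tue, 2073: Wed, 2074: Thu ✓, 2075: Fri, 2076: Sun, 2077: Mon, 2078: Tue, 2079: Wed, 2080: Fri, 2081: Sat
Thursdays: 2068, 2074.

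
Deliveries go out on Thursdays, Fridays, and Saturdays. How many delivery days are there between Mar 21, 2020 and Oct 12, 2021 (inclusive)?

244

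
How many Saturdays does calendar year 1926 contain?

1926-01-01 is a Friday.
The range spans 365 days (inclusive of both endpoints).
365 = 7 × 52 + 1, so there are 52 full weeks plus 1 extra day.
Each full week contributes one Saturday: 52 so far.
The 1 extra day is Fri — none qualify.
Total: 52 + 0 = 52.

52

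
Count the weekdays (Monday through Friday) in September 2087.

22 weekdays

2087-09-01 is a Monday.
From 2087-09-01 to 2087-09-30 is 30 days inclusive.
30 = 7 × 4 + 2, so there are 4 full weeks plus 2 extra days.
Each full week contributes 5 weekdays (Mon–Fri): 4 × 5 = 20.
The 2 extra days are Monday, Tuesday — 2 of them qualify.
Total: 20 + 2 = 22.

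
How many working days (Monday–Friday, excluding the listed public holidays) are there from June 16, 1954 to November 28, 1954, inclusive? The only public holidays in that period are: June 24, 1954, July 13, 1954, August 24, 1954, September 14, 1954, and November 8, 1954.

June 16, 1954 is a Wednesday.
From June 16, 1954 to November 28, 1954 is 166 days inclusive.
166 = 7 × 23 + 5, so there are 23 full weeks plus 5 extra days.
Each full week contributes 5 weekdays (Mon–Fri): 23 × 5 = 115.
The 5 extra days are Wed, Thu, Fri, Sat, Sun — 3 of them qualify.
Total: 115 + 3 = 118.
Holidays: June 24, 1954 (Thu); July 13, 1954 (Tue); August 24, 1954 (Tue); September 14, 1954 (Tue); November 8, 1954 (Mon).
All 5 holidays fall on weekdays, so subtract 5.
Business days: 118 − 5 = 113.

113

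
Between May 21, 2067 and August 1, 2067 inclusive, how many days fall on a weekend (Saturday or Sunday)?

22

May 21, 2067 is a Saturday.
The range spans 73 days (inclusive of both endpoints).
73 = 7 × 10 + 3, so there are 10 full weeks plus 3 extra days.
Each full week contributes 2 weekend days (Sat, Sun): 10 × 2 = 20.
The 3 extra days are Saturday, Sunday, Monday — 2 of them qualify.
Total: 20 + 2 = 22.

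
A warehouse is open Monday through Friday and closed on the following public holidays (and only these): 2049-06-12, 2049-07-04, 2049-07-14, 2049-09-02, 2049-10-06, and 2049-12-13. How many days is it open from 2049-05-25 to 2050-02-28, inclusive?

196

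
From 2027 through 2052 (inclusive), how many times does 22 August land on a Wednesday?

Day of week of August 22 in each year:
2027: Sun, 2028: Tue, 2029: Wed ✓, 2030: Thu, 2031: Fri, 2032: Sun, 2033: Mon, 2034: Tue, 2035: Wed ✓, 2036: Fri, 2037: Sat, 2038: Sun, 2039: Mon, 2040: Wed ✓, 2041: Thu, 2042: Fri, 2043: Sat, 2044: Mon, 2045: Tue, 2046: Wed ✓, 2047: Thu, 2048: Sat, 2049: Sun, 2050: Mon, 2051: Tue, 2052: Thu
Wednesdays: 2029, 2035, 2040, 2046.

4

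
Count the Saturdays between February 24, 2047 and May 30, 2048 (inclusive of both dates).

66 Saturdays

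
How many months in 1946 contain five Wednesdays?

A month has five Wednesdays exactly when Wednesday falls within its first (length − 28) days.
Jan: 31 days, starts Tue → 5 of Tue, Wed, Thu ✓
Feb: 28 days, starts Fri → 5 of (none)
Mar: 31 days, starts Fri → 5 of Fri, Sat, Sun
Apr: 30 days, starts Mon → 5 of Mon, Tue
May: 31 days, starts Wed → 5 of Wed, Thu, Fri ✓
Jun: 30 days, starts Sat → 5 of Sat, Sun
Jul: 31 days, starts Mon → 5 of Mon, Tue, Wed ✓
Aug: 31 days, starts Thu → 5 of Thu, Fri, Sat
Sep: 30 days, starts Sun → 5 of Sun, Mon
Oct: 31 days, starts Tue → 5 of Tue, Wed, Thu ✓
Nov: 30 days, starts Fri → 5 of Fri, Sat
Dec: 31 days, starts Sun → 5 of Sun, Mon, Tue
Months with five Wednesdays: Jan, May, Jul, Oct.

4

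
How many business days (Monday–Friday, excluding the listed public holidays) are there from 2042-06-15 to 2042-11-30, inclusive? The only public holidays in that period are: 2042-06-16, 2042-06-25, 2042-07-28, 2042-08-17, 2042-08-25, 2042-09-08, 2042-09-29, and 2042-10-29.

113 business days

2042-06-15 is a Sunday.
That's 169 days from start to end, counting both.
169 = 7 × 24 + 1, so there are 24 full weeks plus 1 extra day.
Each full week contributes 5 weekdays (Mon–Fri): 24 × 5 = 120.
The 1 extra day is Sunday — none qualify.
Total: 120 + 0 = 120.
Holidays: 2042-06-16 (Mon); 2042-06-25 (Wed); 2042-07-28 (Mon); 2042-08-17 (Sun); 2042-08-25 (Mon); 2042-09-08 (Mon); 2042-09-29 (Mon); 2042-10-29 (Wed).
7 of the 8 holidays fall on weekdays; the rest are weekends and were already excluded.
Business days: 120 − 7 = 113.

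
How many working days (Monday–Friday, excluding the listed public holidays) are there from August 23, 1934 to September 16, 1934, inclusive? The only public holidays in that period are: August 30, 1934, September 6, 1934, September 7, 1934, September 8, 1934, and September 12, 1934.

August 23, 1934 is a Thursday.
That's 25 days from start to end, counting both.
25 = 7 × 3 + 4, so there are 3 full weeks plus 4 extra days.
Each full week contributes 5 weekdays (Mon–Fri): 3 × 5 = 15.
The 4 extra days are Thursday, Friday, Saturday, Sunday — 2 of them qualify.
Total: 15 + 2 = 17.
Holidays: August 30, 1934 (Thu); September 6, 1934 (Thu); September 7, 1934 (Fri); September 8, 1934 (Sat); September 12, 1934 (Wed).
4 of the 5 holidays fall on weekdays; the rest are weekends and were already excluded.
Business days: 17 − 4 = 13.

13 working days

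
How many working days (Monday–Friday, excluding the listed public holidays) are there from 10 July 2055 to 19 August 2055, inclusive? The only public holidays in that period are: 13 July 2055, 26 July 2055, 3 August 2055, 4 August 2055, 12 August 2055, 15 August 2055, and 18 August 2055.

10 July 2055 is a Saturday.
From 10 July 2055 to 19 August 2055 is 41 days inclusive.
41 = 7 × 5 + 6, so there are 5 full weeks plus 6 extra days.
Each full week contributes 5 weekdays (Mon–Fri): 5 × 5 = 25.
The 6 extra days are Sat, Sun, Mon, Tue, Wed, Thu — 4 of them qualify.
Total: 25 + 4 = 29.
Holidays: 13 July 2055 (Tue); 26 July 2055 (Mon); 3 August 2055 (Tue); 4 August 2055 (Wed); 12 August 2055 (Thu); 15 August 2055 (Sun); 18 August 2055 (Wed).
6 of the 7 holidays fall on weekdays; the rest are weekends and were already excluded.
Business days: 29 − 6 = 23.

23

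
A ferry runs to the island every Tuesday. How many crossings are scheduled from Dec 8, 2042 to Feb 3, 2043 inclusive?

9

Dec 8, 2042 is a Monday.
The range spans 58 days (inclusive of both endpoints).
58 = 7 × 8 + 2, so there are 8 full weeks plus 2 extra days.
Each full week contributes one Tuesday: 8 so far.
The 2 extra days are Monday, Tuesday — 1 of them qualifies.
Total: 8 + 1 = 9.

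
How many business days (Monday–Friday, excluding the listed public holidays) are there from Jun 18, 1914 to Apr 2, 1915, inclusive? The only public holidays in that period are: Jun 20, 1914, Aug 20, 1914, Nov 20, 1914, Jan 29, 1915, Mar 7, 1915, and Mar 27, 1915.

204

Jun 18, 1914 is a Thursday.
The range spans 289 days (inclusive of both endpoints).
289 = 7 × 41 + 2, so there are 41 full weeks plus 2 extra days.
Each full week contributes 5 weekdays (Mon–Fri): 41 × 5 = 205.
The 2 extra days are Thu, Fri — 2 of them qualify.
Total: 205 + 2 = 207.
Holidays: Jun 20, 1914 (Sat); Aug 20, 1914 (Thu); Nov 20, 1914 (Fri); Jan 29, 1915 (Fri); Mar 7, 1915 (Sun); Mar 27, 1915 (Sat).
3 of the 6 holidays fall on weekdays; the rest are weekends and were already excluded.
Business days: 207 − 3 = 204.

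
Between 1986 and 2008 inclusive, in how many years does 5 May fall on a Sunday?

3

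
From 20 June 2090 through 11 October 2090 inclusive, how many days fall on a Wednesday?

17 Wednesdays

20 June 2090 is a Tuesday.
From 20 June 2090 to 11 October 2090 is 114 days inclusive.
114 = 7 × 16 + 2, so there are 16 full weeks plus 2 extra days.
Each full week contributes one Wednesday: 16 so far.
The 2 extra days are Tuesday, Wednesday — 1 of them qualifies.
Total: 16 + 1 = 17.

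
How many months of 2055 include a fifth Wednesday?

A month has five Wednesdays exactly when Wednesday falls within its first (length − 28) days.
Jan: 31 days, starts Fri → 5 of Fri, Sat, Sun
Feb: 28 days, starts Mon → 5 of (none)
Mar: 31 days, starts Mon → 5 of Mon, Tue, Wed ✓
Apr: 30 days, starts Thu → 5 of Thu, Fri
May: 31 days, starts Sat → 5 of Sat, Sun, Mon
Jun: 30 days, starts Tue → 5 of Tue, Wed ✓
Jul: 31 days, starts Thu → 5 of Thu, Fri, Sat
Aug: 31 days, starts Sun → 5 of Sun, Mon, Tue
Sep: 30 days, starts Wed → 5 of Wed, Thu ✓
Oct: 31 days, starts Fri → 5 of Fri, Sat, Sun
Nov: 30 days, starts Mon → 5 of Mon, Tue
Dec: 31 days, starts Wed → 5 of Wed, Thu, Fri ✓
Months with five Wednesdays: Mar, Jun, Sep, Dec.

4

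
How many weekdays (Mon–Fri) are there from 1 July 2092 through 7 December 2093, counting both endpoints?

375

1 July 2092 is a Tuesday.
The range spans 525 days (inclusive of both endpoints).
525 = 7 × 75, so the span is exactly 75 full weeks.
Each full week contributes 5 weekdays (Mon–Fri): 75 × 5 = 375.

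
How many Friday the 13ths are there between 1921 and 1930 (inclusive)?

17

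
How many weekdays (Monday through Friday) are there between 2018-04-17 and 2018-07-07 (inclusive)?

59 weekdays

2018-04-17 is a Tuesday.
From 2018-04-17 to 2018-07-07 is 82 days inclusive.
82 = 7 × 11 + 5, so there are 11 full weeks plus 5 extra days.
Each full week contributes 5 weekdays (Mon–Fri): 11 × 5 = 55.
The 5 extra days are Tue, Wed, Thu, Fri, Sat — 4 of them qualify.
Total: 55 + 4 = 59.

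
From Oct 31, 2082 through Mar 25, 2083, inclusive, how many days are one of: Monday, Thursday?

42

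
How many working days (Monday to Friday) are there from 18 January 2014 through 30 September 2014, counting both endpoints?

182

18 January 2014 is a Saturday.
The range spans 256 days (inclusive of both endpoints).
256 = 7 × 36 + 4, so there are 36 full weeks plus 4 extra days.
Each full week contributes 5 weekdays (Mon–Fri): 36 × 5 = 180.
The 4 extra days are Saturday, Sunday, Monday, Tuesday — 2 of them qualify.
Total: 180 + 2 = 182.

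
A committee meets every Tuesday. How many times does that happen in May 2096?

May 1, 2096 is a Tuesday.
From May 1, 2096 to May 31, 2096 is 31 days inclusive.
31 = 7 × 4 + 3, so there are 4 full weeks plus 3 extra days.
Each full week contributes one Tuesday: 4 so far.
The 3 extra days are Tue, Wed, Thu — 1 of them qualifies.
Total: 4 + 1 = 5.

5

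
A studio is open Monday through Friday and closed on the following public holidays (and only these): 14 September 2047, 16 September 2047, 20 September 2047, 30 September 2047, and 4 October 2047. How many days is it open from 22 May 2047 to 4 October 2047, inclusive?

22 May 2047 is a Wednesday.
The range spans 136 days (inclusive of both endpoints).
136 = 7 × 19 + 3, so there are 19 full weeks plus 3 extra days.
Each full week contributes 5 weekdays (Mon–Fri): 19 × 5 = 95.
The 3 extra days are Wed, Thu, Fri — 3 of them qualify.
Total: 95 + 3 = 98.
Holidays: 14 September 2047 (Sat); 16 September 2047 (Mon); 20 September 2047 (Fri); 30 September 2047 (Mon); 4 October 2047 (Fri).
4 of the 5 holidays fall on weekdays; the rest are weekends and were already excluded.
Business days: 98 − 4 = 94.

94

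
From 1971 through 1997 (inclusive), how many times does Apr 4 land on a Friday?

Day of week of April 4 in each year:
1971: Sun, 1972: Tue, 1973: Wed, 1974: Thu, 1975: Fri ✓, 1976: Sun, 1977: Mon, 1978: Tue, 1979: Wed, 1980: Fri ✓, 1981: Sat, 1982: Sun, 1983: Mon, 1984: Wed, 1985: Thu, 1986: Fri ✓, 1987: Sat, 1988: Mon, 1989: Tue, 1990: Wed, 1991: Thu, 1992: Sat, 1993: Sun, 1994: Mon, 1995: Tue, 1996: Thu, 1997: Fri ✓
Fridays: 1975, 1980, 1986, 1997.

4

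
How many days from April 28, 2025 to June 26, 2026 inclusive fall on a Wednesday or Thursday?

122

April 28, 2025 is a Monday.
The range spans 425 days (inclusive of both endpoints).
425 = 7 × 60 + 5, so there are 60 full weeks plus 5 extra days.
Each full week contributes 2 days from the set (Wed, Thu): 60 × 2 = 120.
The 5 extra days are Monday, Tuesday, Wednesday, Thursday, Friday — 2 of them qualify.
Total: 120 + 2 = 122.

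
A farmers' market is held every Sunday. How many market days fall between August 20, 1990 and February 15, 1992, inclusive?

August 20, 1990 is a Monday.
That's 545 days from start to end, counting both.
545 = 7 × 77 + 6, so there are 77 full weeks plus 6 extra days.
Each full week contributes one Sunday: 77 so far.
The 6 extra days are Monday, Tuesday, Wednesday, Thursday, Friday, Saturday — none qualify.
Total: 77 + 0 = 77.

77 Sundays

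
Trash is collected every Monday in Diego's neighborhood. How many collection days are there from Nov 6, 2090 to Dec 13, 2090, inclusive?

6

Nov 6, 2090 is a Monday.
The range spans 38 days (inclusive of both endpoints).
38 = 7 × 5 + 3, so there are 5 full weeks plus 3 extra days.
Each full week contributes one Monday: 5 so far.
The 3 extra days are Mon, Tue, Wed — 1 of them qualifies.
Total: 5 + 1 = 6.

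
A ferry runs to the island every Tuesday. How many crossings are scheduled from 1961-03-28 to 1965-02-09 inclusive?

203 Tuesdays

1961-03-28 is a Tuesday.
The range spans 1415 days (inclusive of both endpoints).
1415 = 7 × 202 + 1, so there are 202 full weeks plus 1 extra day.
Each full week contributes one Tuesday: 202 so far.
The 1 extra day is Tuesday — 1 of them qualifies.
Total: 202 + 1 = 203.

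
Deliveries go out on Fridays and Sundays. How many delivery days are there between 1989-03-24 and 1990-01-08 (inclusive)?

1989-03-24 is a Friday.
From 1989-03-24 to 1990-01-08 is 291 days inclusive.
291 = 7 × 41 + 4, so there are 41 full weeks plus 4 extra days.
Each full week contributes 2 days from the set (Fri, Sun): 41 × 2 = 82.
The 4 extra days are Friday, Saturday, Sunday, Monday — 2 of them qualify.
Total: 82 + 2 = 84.

84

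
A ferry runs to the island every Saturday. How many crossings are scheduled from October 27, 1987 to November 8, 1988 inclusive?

54 Saturdays

October 27, 1987 is a Tuesday.
From October 27, 1987 to November 8, 1988 is 379 days inclusive.
379 = 7 × 54 + 1, so there are 54 full weeks plus 1 extra day.
Each full week contributes one Saturday: 54 so far.
The 1 extra day is Tue — none qualify.
Total: 54 + 0 = 54.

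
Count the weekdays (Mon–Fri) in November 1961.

22 weekdays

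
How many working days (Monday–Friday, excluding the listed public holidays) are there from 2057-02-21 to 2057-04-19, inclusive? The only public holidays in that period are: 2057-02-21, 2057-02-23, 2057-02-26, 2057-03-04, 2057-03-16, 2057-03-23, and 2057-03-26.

2057-02-21 is a Wednesday.
That's 58 days from start to end, counting both.
58 = 7 × 8 + 2, so there are 8 full weeks plus 2 extra days.
Each full week contributes 5 weekdays (Mon–Fri): 8 × 5 = 40.
The 2 extra days are Wed, Thu — 2 of them qualify.
Total: 40 + 2 = 42.
Holidays: 2057-02-21 (Wed); 2057-02-23 (Fri); 2057-02-26 (Mon); 2057-03-04 (Sun); 2057-03-16 (Fri); 2057-03-23 (Fri); 2057-03-26 (Mon).
6 of the 7 holidays fall on weekdays; the rest are weekends and were already excluded.
Business days: 42 − 6 = 36.

36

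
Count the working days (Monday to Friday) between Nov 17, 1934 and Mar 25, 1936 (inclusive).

353 weekdays

Nov 17, 1934 is a Saturday.
The range spans 495 days (inclusive of both endpoints).
495 = 7 × 70 + 5, so there are 70 full weeks plus 5 extra days.
Each full week contributes 5 weekdays (Mon–Fri): 70 × 5 = 350.
The 5 extra days are Saturday, Sunday, Monday, Tuesday, Wednesday — 3 of them qualify.
Total: 350 + 3 = 353.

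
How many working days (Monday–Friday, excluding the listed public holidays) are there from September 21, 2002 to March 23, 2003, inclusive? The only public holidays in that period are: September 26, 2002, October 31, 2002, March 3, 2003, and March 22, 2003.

127

September 21, 2002 is a Saturday.
That's 184 days from start to end, counting both.
184 = 7 × 26 + 2, so there are 26 full weeks plus 2 extra days.
Each full week contributes 5 weekdays (Mon–Fri): 26 × 5 = 130.
The 2 extra days are Saturday, Sunday — none qualify.
Total: 130 + 0 = 130.
Holidays: September 26, 2002 (Thu); October 31, 2002 (Thu); March 3, 2003 (Mon); March 22, 2003 (Sat).
3 of the 4 holidays fall on weekdays; the rest are weekends and were already excluded.
Business days: 130 − 3 = 127.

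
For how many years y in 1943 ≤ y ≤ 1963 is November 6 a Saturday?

Day of week of November 6 in each year:
1943: Sat ✓, 1944: Mon, 1945: Tue, 1946: Wed, 1947: Thu, 1948: Sat ✓, 1949: Sun, 1950: Mon, 1951: Tue, 1952: Thu, 1953: Fri, 1954: Sat ✓, 1955: Sun, 1956: Tue, 1957: Wed, 1958: Thu, 1959: Fri, 1960: Sun, 1961: Mon, 1962: Tue, 1963: Wed
Saturdays: 1943, 1948, 1954.

3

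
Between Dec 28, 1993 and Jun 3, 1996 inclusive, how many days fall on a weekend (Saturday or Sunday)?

Dec 28, 1993 is a Tuesday.
That's 889 days from start to end, counting both.
889 = 7 × 127, so the span is exactly 127 full weeks.
Each full week contributes 2 weekend days (Sat, Sun): 127 × 2 = 254.

254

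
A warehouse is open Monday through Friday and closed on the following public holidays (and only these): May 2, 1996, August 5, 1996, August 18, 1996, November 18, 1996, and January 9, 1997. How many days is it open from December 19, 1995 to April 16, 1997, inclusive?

343 working days

December 19, 1995 is a Tuesday.
That's 485 days from start to end, counting both.
485 = 7 × 69 + 2, so there are 69 full weeks plus 2 extra days.
Each full week contributes 5 weekdays (Mon–Fri): 69 × 5 = 345.
The 2 extra days are Tuesday, Wednesday — 2 of them qualify.
Total: 345 + 2 = 347.
Holidays: May 2, 1996 (Thu); August 5, 1996 (Mon); August 18, 1996 (Sun); November 18, 1996 (Mon); January 9, 1997 (Thu).
4 of the 5 holidays fall on weekdays; the rest are weekends and were already excluded.
Business days: 347 − 4 = 343.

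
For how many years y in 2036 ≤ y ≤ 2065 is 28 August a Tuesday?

4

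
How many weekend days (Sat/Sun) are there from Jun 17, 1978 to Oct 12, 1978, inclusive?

34

Jun 17, 1978 is a Saturday.
From Jun 17, 1978 to Oct 12, 1978 is 118 days inclusive.
118 = 7 × 16 + 6, so there are 16 full weeks plus 6 extra days.
Each full week contributes 2 weekend days (Sat, Sun): 16 × 2 = 32.
The 6 extra days are Sat, Sun, Mon, Tue, Wed, Thu — 2 of them qualify.
Total: 32 + 2 = 34.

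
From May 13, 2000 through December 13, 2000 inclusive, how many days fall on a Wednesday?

31 Wednesdays

May 13, 2000 is a Saturday.
From May 13, 2000 to December 13, 2000 is 215 days inclusive.
215 = 7 × 30 + 5, so there are 30 full weeks plus 5 extra days.
Each full week contributes one Wednesday: 30 so far.
The 5 extra days are Sat, Sun, Mon, Tue, Wed — 1 of them qualifies.
Total: 30 + 1 = 31.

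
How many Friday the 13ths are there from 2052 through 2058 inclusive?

Friday-the-13ths by year:
2052: Sep, Dec
2053: Jun
2054: Feb, Mar, Nov
2055: Aug
2056: Oct
2057: Apr, Jul
2058: Sep, Dec

12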